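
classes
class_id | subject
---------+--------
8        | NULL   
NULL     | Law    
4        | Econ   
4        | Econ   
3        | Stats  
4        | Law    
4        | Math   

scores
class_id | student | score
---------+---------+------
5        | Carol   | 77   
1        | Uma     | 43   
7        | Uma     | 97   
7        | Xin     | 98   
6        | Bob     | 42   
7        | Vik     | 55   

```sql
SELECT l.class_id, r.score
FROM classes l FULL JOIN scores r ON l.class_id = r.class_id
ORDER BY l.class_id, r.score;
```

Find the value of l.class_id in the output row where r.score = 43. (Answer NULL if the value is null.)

NULL

FULL OUTER JOIN keeps every row from both sides; unmatched rows get NULL for the other side's columns.
Matching on l.class_id = r.class_id. A NULL in a compared column never satisfies the condition.
- class_id=8: no r row matches, row kept with r columns NULL.
- class_id=NULL: no r row matches, row kept with r columns NULL.
- class_id=4: no r row matches, row kept with r columns NULL.
- class_id=4: no r row matches, row kept with r columns NULL.
- class_id=3: no r row matches, row kept with r columns NULL.
- class_id=4: no r row matches, row kept with r columns NULL.
- class_id=4: no r row matches, row kept with r columns NULL.
- 6 row(s) from r found no l partner → padded with NULL.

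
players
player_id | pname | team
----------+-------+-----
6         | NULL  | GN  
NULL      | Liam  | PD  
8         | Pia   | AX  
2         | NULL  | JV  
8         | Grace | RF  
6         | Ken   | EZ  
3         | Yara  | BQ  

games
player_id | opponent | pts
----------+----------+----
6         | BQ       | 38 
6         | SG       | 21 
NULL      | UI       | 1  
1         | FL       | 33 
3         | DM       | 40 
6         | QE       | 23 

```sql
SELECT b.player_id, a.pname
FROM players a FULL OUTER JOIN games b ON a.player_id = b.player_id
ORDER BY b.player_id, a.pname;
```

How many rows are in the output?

13

FULL OUTER JOIN keeps every row from both sides; unmatched rows get NULL for the other side's columns.
Matching on a.player_id = b.player_id. A NULL in a compared column never satisfies the condition.
- player_id=6: 3 matching b row(s), so 3 row(s) emitted.
- player_id=NULL: no b row matches, row kept with b columns NULL.
- player_id=8: no b row matches, row kept with b columns NULL.
- player_id=2: no b row matches, row kept with b columns NULL.
- player_id=8: no b row matches, row kept with b columns NULL.
- player_id=6: 3 matching b row(s), so 3 row(s) emitted.
- player_id=3: 1 matching b row(s), so 1 row(s) emitted.
- plus 2 unmatched b row(s), each kept with NULL a columns.
Total: 7 matched + 6 padded = 13 rows.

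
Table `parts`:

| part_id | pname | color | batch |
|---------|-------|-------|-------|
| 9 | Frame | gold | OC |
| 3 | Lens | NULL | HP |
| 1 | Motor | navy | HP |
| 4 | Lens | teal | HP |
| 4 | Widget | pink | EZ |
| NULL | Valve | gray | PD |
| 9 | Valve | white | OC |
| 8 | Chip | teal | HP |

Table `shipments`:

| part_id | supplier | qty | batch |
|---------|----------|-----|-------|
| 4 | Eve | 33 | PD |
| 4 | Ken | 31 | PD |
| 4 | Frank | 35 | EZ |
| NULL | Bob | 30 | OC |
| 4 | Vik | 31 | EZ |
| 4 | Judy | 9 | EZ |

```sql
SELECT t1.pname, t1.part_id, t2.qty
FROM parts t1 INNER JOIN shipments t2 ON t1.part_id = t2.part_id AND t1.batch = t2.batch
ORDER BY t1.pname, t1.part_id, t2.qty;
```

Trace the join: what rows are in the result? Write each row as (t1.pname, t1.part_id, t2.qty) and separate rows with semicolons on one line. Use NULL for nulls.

INNER JOIN keeps only pairs where the ON condition holds.
Matching on t1.part_id = t2.part_id AND t1.batch = t2.batch. A NULL in a compared column never satisfies the condition.
Matched pairs: 3.

(Widget, 4, 9); (Widget, 4, 31); (Widget, 4, 35)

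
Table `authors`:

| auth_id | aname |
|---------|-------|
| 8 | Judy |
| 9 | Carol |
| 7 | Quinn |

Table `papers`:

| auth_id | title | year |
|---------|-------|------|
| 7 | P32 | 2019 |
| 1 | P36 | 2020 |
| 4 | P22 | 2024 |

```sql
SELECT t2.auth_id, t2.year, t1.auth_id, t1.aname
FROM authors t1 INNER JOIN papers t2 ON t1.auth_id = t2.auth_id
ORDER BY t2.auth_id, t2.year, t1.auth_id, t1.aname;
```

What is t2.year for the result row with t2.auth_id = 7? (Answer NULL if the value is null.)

2019

INNER JOIN keeps only pairs where the ON condition holds.
Matching on t1.auth_id = t2.auth_id.
- t1[0] auth_id=8 → no match; dropped.
- t1[1] auth_id=9 → no match; dropped.
- t1[2] auth_id=7 → 1 match(es) in t2 → 1 row(s).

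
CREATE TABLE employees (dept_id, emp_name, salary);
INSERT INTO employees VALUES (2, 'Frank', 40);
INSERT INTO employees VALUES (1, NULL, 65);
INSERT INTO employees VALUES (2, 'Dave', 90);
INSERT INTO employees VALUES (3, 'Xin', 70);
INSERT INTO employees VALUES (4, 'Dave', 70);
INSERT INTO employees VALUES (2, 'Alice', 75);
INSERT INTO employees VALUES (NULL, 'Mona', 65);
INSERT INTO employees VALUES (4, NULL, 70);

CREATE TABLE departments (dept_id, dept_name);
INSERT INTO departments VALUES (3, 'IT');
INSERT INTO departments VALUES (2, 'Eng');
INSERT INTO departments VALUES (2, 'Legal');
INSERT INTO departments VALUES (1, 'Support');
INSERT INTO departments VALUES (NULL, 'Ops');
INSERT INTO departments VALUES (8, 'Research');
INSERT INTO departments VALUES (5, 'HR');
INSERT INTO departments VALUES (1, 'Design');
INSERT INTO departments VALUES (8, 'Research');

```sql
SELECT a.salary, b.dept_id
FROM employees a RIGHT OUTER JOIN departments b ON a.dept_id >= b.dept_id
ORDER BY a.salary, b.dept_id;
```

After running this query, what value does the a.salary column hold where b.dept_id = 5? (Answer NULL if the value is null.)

RIGHT JOIN keeps every row from `departments`; unmatched rows get NULL for `employees`'s columns.
Matching on a.dept_id >= b.dept_id. A NULL in a compared column never satisfies the condition.
- a row (dept_id=2): matches 4 b row(s) → 4 output row(s).
- a row (dept_id=1): matches 2 b row(s) → 2 output row(s).
- a row (dept_id=2): matches 4 b row(s) → 4 output row(s).
- a row (dept_id=3): matches 5 b row(s) → 5 output row(s).
- a row (dept_id=4): matches 5 b row(s) → 5 output row(s).
- a row (dept_id=2): matches 4 b row(s) → 4 output row(s).
- a row (dept_id=NULL): no match.
- a row (dept_id=4): matches 5 b row(s) → 5 output row(s).
- plus 4 unmatched b row(s), each kept with NULL a columns.

NULL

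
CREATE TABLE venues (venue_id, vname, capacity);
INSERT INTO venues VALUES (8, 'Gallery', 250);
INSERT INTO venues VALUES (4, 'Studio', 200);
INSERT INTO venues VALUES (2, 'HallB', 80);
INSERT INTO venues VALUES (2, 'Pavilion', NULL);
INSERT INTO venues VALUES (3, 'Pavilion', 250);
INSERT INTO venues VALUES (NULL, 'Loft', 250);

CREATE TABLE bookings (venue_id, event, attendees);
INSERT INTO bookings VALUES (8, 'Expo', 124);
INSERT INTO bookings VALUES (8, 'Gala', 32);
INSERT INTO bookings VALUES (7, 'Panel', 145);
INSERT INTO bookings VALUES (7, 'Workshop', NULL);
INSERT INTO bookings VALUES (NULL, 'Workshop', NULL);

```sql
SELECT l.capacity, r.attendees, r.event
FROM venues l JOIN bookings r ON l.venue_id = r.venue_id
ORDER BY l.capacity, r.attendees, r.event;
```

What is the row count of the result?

2

INNER JOIN keeps only pairs where the ON condition holds.
Matching on l.venue_id = r.venue_id. A NULL in a compared column never satisfies the condition.
Matched pairs: 2.
Total: 2 rows.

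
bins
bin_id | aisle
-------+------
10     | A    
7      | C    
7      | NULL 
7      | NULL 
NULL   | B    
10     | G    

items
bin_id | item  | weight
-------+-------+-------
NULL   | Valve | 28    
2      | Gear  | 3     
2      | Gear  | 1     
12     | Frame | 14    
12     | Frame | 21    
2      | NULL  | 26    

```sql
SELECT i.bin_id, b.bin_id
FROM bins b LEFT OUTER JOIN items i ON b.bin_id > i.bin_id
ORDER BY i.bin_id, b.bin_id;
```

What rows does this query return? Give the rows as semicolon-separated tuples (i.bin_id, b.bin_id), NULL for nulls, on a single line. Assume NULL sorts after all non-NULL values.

LEFT JOIN keeps every row from `bins`; unmatched rows get NULL for `items`'s columns.
Matching on b.bin_id > i.bin_id. A NULL in a compared column never satisfies the condition.
- b (bin_id=10) pairs with 3 row(s) of i.
- b (bin_id=7) pairs with 3 row(s) of i.
- b (bin_id=7) pairs with 3 row(s) of i.
- b (bin_id=7) pairs with 3 row(s) of i.
- b (bin_id=NULL) has no partner → padded with NULL.
- b (bin_id=10) pairs with 3 row(s) of i.

(2, 7); (2, 7); (2, 7); (2, 7); (2, 7); (2, 7); (2, 7); (2, 7); (2, 7); (2, 10); (2, 10); (2, 10); (2, 10); (2, 10); (2, 10); (NULL, NULL)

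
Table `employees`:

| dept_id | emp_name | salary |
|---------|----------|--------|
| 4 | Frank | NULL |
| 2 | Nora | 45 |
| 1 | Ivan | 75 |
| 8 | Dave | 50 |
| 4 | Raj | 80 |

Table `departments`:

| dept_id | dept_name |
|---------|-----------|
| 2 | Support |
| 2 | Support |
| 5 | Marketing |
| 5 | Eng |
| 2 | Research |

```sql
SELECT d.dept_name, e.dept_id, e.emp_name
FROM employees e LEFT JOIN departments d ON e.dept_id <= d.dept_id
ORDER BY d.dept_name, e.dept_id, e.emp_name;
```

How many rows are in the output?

15

LEFT JOIN keeps every row from `employees`; unmatched rows get NULL for `departments`'s columns.
Matching on e.dept_id <= d.dept_id.
- e[0] dept_id=4 → 2 match(es) in d → 2 row(s).
- e[1] dept_id=2 → 5 match(es) in d → 5 row(s).
- e[2] dept_id=1 → 5 match(es) in d → 5 row(s).
- e[3] dept_id=8 → no match; kept with NULLs on the d side.
- e[4] dept_id=4 → 2 match(es) in d → 2 row(s).
Total: 14 matched + 1 padded = 15 rows.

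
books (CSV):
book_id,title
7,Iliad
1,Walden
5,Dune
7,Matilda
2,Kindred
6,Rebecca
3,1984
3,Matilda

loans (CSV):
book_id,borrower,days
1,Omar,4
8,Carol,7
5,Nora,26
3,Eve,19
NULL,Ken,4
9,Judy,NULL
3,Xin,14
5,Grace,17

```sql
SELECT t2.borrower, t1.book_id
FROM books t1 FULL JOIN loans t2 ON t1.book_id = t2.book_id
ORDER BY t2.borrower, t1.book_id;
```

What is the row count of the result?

14

FULL OUTER JOIN keeps every row from both sides; unmatched rows get NULL for the other side's columns.
Matching on t1.book_id = t2.book_id. A NULL in a compared column never satisfies the condition.
- t1[0] book_id=7 → no match; kept with NULLs on the t2 side.
- t1[1] book_id=1 → 1 match(es) in t2 → 1 row(s).
- t1[2] book_id=5 → 2 match(es) in t2 → 2 row(s).
- t1[3] book_id=7 → no match; kept with NULLs on the t2 side.
- t1[4] book_id=2 → no match; kept with NULLs on the t2 side.
- t1[5] book_id=6 → no match; kept with NULLs on the t2 side.
- t1[6] book_id=3 → 2 match(es) in t2 → 2 row(s).
- t1[7] book_id=3 → 2 match(es) in t2 → 2 row(s).
- plus 3 unmatched t2 row(s), each kept with NULL t1 columns.
Total: 7 matched + 7 padded = 14 rows.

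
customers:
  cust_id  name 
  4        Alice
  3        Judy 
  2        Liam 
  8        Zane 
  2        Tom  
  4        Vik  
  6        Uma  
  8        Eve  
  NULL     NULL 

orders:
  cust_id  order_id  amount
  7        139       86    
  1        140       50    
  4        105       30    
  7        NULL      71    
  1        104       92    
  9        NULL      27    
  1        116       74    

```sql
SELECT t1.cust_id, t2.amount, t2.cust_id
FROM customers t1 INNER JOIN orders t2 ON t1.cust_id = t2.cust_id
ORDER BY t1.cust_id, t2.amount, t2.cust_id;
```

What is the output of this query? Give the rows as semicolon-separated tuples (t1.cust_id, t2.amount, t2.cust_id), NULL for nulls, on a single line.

(4, 30, 4); (4, 30, 4)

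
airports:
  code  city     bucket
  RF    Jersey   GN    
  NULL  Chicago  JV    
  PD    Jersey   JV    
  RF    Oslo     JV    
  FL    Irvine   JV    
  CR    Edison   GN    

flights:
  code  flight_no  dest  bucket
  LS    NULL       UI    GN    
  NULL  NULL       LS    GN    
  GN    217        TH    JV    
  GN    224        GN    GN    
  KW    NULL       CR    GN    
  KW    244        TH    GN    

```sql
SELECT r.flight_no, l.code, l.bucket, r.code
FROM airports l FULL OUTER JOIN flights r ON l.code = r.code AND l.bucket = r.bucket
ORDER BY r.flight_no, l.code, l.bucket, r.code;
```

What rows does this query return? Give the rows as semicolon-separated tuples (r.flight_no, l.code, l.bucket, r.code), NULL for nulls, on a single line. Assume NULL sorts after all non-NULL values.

(217, NULL, NULL, GN); (224, NULL, NULL, GN); (244, NULL, NULL, KW); (NULL, CR, GN, NULL); (NULL, FL, JV, NULL); (NULL, PD, JV, NULL); (NULL, RF, GN, NULL); (NULL, RF, JV, NULL); (NULL, NULL, JV, NULL); (NULL, NULL, NULL, KW); (NULL, NULL, NULL, LS); (NULL, NULL, NULL, NULL)

FULL OUTER JOIN keeps every row from both sides; unmatched rows get NULL for the other side's columns.
Matching on l.code = r.code AND l.bucket = r.bucket. A NULL in a compared column never satisfies the condition.
Matched pairs: 0; unmatched l rows kept: 6; unmatched r rows kept: 6.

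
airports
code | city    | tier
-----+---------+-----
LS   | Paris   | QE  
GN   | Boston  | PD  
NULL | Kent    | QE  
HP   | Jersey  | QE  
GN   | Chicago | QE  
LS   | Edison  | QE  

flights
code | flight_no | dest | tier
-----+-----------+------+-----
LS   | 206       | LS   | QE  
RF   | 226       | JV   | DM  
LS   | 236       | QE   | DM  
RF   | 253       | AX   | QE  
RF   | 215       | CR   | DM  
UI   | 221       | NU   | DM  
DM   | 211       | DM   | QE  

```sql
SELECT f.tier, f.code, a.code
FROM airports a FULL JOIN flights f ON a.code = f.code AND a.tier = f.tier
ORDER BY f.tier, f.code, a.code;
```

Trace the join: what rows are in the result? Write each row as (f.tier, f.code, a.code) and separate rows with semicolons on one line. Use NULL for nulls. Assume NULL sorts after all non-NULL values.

FULL OUTER JOIN keeps every row from both sides; unmatched rows get NULL for the other side's columns.
Matching on a.code = f.code AND a.tier = f.tier. A NULL in a compared column never satisfies the condition.
- a (code=LS, tier=QE) pairs with 1 row(s) of f.
- a (code=GN, tier=PD) has no partner → padded with NULL.
- a (code=NULL, tier=QE) has no partner → padded with NULL.
- a (code=HP, tier=QE) has no partner → padded with NULL.
- a (code=GN, tier=QE) has no partner → padded with NULL.
- a (code=LS, tier=QE) pairs with 1 row(s) of f.
- 6 f row(s) had no a match → kept, a columns NULL.

(DM, LS, NULL); (DM, RF, NULL); (DM, RF, NULL); (DM, UI, NULL); (QE, DM, NULL); (QE, LS, LS); (QE, LS, LS); (QE, RF, NULL); (NULL, NULL, GN); (NULL, NULL, GN); (NULL, NULL, HP); (NULL, NULL, NULL)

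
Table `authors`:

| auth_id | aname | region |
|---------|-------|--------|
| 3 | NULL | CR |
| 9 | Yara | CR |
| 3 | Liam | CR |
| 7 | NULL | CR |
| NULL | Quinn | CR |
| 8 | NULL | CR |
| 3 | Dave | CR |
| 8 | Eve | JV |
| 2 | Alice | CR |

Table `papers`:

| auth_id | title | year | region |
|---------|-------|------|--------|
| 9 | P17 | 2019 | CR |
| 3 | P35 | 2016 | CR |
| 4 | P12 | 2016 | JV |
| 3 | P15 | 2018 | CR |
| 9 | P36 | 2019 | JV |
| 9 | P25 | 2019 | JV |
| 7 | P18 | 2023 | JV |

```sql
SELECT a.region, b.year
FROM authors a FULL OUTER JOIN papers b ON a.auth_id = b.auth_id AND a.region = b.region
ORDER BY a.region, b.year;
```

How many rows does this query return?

16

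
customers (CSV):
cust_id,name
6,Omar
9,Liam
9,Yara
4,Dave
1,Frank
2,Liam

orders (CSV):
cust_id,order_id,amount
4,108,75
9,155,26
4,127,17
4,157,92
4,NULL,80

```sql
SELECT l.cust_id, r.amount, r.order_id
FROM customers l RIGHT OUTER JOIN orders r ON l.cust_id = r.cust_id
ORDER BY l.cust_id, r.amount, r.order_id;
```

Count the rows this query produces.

RIGHT JOIN keeps every row from `orders`; unmatched rows get NULL for `customers`'s columns.
Matching on l.cust_id = r.cust_id.
Matched pairs: 6; unmatched r rows kept: 0.
Total: 6 rows.

6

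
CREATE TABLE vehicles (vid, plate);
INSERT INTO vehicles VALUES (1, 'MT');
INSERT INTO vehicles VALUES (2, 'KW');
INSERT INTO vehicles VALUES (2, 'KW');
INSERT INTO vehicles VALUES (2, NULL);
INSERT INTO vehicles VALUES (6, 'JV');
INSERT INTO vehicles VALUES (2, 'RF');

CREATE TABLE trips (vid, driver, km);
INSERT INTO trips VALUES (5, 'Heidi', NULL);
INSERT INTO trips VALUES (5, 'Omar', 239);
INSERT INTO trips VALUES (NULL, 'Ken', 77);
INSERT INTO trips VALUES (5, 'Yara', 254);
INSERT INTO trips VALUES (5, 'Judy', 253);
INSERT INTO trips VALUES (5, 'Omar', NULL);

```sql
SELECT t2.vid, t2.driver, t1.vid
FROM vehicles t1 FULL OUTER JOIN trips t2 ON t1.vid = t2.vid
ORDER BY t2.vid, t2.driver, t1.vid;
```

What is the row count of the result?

FULL OUTER JOIN keeps every row from both sides; unmatched rows get NULL for the other side's columns.
Matching on t1.vid = t2.vid. A NULL in a compared column never satisfies the condition.
- t1[0] vid=1 → no match; kept with NULLs on the t2 side.
- t1[1] vid=2 → no match; kept with NULLs on the t2 side.
- t1[2] vid=2 → no match; kept with NULLs on the t2 side.
- t1[3] vid=2 → no match; kept with NULLs on the t2 side.
- t1[4] vid=6 → no match; kept with NULLs on the t2 side.
- t1[5] vid=2 → no match; kept with NULLs on the t2 side.
- 6 t2 row(s) had no t1 match → kept, t1 columns NULL.
Total: 0 matched + 12 padded = 12 rows.

12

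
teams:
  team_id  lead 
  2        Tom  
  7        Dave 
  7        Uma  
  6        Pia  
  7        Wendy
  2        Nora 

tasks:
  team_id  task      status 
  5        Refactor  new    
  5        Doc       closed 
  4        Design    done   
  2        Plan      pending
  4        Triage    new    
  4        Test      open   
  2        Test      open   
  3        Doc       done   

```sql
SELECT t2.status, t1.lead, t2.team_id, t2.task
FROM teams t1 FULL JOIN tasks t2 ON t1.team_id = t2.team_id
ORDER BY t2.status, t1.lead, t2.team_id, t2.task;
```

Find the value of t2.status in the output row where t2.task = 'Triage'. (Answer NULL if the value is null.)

new

FULL OUTER JOIN keeps every row from both sides; unmatched rows get NULL for the other side's columns.
Matching on t1.team_id = t2.team_id.
- t1 (team_id=2) pairs with 2 row(s) of t2.
- t1 (team_id=7) has no partner → padded with NULL.
- t1 (team_id=7) has no partner → padded with NULL.
- t1 (team_id=6) has no partner → padded with NULL.
- t1 (team_id=7) has no partner → padded with NULL.
- t1 (team_id=2) pairs with 2 row(s) of t2.
- 6 t2 row(s) had no t1 match → kept, t1 columns NULL.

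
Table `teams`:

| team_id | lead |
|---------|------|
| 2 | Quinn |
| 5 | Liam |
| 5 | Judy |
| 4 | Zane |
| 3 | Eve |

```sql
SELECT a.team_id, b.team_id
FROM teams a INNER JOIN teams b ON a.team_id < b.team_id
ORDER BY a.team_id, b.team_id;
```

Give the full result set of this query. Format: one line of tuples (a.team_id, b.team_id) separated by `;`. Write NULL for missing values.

(2, 3); (2, 4); (2, 5); (2, 5); (3, 4); (3, 5); (3, 5); (4, 5); (4, 5)

INNER JOIN keeps only pairs where the ON condition holds.
Matching on a.team_id < b.team_id.
Matched pairs: 9.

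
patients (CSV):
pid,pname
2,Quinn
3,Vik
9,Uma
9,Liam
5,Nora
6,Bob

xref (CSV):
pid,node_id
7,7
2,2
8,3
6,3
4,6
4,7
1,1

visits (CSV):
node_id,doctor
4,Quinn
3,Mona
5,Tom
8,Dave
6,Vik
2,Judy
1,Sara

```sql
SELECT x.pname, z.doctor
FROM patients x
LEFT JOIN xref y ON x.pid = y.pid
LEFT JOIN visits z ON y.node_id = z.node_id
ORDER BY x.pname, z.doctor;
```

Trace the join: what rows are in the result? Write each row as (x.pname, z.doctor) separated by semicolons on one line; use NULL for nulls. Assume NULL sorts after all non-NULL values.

(Bob, Mona); (Liam, NULL); (Nora, NULL); (Quinn, Judy); (Uma, NULL); (Vik, NULL)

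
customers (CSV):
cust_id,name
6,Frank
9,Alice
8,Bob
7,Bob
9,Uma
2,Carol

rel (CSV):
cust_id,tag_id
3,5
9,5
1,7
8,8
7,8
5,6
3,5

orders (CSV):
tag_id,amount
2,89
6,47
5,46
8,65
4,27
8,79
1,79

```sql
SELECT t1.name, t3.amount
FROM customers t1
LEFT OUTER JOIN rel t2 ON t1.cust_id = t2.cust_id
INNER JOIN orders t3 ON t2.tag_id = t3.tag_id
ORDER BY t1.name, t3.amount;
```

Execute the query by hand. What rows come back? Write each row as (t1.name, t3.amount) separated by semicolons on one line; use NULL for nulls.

(Alice, 46); (Bob, 65); (Bob, 65); (Bob, 79); (Bob, 79); (Uma, 46)

Evaluate left to right. First `customers t1 LEFT JOIN rel t2` on cust_id: 6 row(s).
Then INNER JOIN `orders t3` on tag_id: keep only rows whose t2.tag_id appears in t3.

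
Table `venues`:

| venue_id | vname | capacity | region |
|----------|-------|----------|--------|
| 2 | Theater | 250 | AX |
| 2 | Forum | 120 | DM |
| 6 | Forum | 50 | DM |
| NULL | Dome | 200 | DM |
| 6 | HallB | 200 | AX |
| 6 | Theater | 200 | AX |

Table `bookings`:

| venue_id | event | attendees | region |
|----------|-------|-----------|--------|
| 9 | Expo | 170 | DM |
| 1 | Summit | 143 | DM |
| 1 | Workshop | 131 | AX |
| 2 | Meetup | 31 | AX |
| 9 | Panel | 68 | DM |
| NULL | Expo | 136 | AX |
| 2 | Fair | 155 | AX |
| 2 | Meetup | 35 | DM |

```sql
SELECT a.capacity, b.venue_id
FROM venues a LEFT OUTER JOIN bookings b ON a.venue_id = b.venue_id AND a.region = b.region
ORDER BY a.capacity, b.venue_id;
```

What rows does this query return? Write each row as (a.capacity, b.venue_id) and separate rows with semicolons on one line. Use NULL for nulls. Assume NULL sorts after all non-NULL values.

LEFT JOIN keeps every row from `venues`; unmatched rows get NULL for `bookings`'s columns.
Matching on a.venue_id = b.venue_id AND a.region = b.region. A NULL in a compared column never satisfies the condition.
Matched pairs: 3; unmatched a rows kept: 4.

(50, NULL); (120, 2); (200, NULL); (200, NULL); (200, NULL); (250, 2); (250, 2)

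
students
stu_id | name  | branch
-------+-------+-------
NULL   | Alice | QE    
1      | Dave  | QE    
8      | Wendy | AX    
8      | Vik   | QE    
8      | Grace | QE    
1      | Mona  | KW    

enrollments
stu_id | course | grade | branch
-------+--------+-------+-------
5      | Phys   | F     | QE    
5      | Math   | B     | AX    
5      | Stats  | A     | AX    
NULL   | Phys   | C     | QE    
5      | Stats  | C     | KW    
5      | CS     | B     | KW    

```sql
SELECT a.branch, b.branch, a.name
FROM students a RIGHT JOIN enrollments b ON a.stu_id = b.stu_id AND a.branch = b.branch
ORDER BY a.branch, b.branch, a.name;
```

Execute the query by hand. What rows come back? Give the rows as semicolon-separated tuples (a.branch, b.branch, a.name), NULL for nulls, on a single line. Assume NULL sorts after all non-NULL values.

(NULL, AX, NULL); (NULL, AX, NULL); (NULL, KW, NULL); (NULL, KW, NULL); (NULL, QE, NULL); (NULL, QE, NULL)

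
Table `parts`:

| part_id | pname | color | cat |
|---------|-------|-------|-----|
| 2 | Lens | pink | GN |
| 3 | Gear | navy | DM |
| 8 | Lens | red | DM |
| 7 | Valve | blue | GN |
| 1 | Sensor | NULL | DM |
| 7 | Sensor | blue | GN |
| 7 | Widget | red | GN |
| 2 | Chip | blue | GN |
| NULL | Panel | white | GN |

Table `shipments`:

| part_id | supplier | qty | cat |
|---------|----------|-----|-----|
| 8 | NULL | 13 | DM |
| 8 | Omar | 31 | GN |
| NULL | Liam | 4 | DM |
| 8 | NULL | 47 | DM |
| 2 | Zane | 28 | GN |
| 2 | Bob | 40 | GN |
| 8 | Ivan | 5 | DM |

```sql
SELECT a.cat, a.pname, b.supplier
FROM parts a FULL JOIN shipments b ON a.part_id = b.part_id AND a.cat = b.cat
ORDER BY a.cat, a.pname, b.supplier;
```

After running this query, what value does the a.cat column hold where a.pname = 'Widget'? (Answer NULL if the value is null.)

FULL OUTER JOIN keeps every row from both sides; unmatched rows get NULL for the other side's columns.
Matching on a.part_id = b.part_id AND a.cat = b.cat. A NULL in a compared column never satisfies the condition.
- part_id=2, cat=GN: 2 matching b row(s), so 2 row(s) emitted.
- part_id=3, cat=DM: no b row matches, row kept with b columns NULL.
- part_id=8, cat=DM: 3 matching b row(s), so 3 row(s) emitted.
- part_id=7, cat=GN: no b row matches, row kept with b columns NULL.
- part_id=1, cat=DM: no b row matches, row kept with b columns NULL.
- part_id=7, cat=GN: no b row matches, row kept with b columns NULL.
- part_id=7, cat=GN: no b row matches, row kept with b columns NULL.
- part_id=2, cat=GN: 2 matching b row(s), so 2 row(s) emitted.
- part_id=NULL, cat=GN: no b row matches, row kept with b columns NULL.
- plus 2 unmatched b row(s), each kept with NULL a columns.

GN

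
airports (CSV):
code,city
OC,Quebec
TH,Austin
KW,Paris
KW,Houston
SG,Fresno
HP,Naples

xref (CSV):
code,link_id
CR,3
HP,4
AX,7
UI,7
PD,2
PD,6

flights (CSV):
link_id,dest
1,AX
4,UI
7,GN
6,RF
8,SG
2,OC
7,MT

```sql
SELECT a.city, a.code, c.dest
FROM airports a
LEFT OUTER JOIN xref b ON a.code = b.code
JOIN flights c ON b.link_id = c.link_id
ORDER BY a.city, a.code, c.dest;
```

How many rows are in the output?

1

Step 1 — a LEFT JOIN b on code → 6 row(s).
Then INNER JOIN `flights c` on link_id: keep only rows whose b.link_id appears in c.
Result: 1 row(s).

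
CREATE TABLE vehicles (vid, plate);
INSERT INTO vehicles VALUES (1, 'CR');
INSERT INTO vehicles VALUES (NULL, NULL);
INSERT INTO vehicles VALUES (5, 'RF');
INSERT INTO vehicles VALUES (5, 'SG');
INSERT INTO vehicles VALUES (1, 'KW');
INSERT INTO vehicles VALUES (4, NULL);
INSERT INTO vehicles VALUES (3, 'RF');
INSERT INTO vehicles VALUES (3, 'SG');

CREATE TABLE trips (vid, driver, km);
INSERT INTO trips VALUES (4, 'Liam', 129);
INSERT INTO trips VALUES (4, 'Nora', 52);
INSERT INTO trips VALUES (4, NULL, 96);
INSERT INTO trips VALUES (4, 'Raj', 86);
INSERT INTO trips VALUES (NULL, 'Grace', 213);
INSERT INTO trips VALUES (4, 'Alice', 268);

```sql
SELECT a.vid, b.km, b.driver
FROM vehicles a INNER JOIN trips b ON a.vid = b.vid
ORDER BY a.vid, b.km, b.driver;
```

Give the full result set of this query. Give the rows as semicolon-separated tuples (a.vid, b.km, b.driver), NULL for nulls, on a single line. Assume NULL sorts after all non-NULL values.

INNER JOIN keeps only pairs where the ON condition holds.
Matching on a.vid = b.vid. A NULL in a compared column never satisfies the condition.
- vid=1: no matching b row, dropped.
- vid=NULL: no matching b row, dropped.
- vid=5: no matching b row, dropped.
- vid=5: no matching b row, dropped.
- vid=1: no matching b row, dropped.
- vid=4: 5 matching b row(s), so 5 row(s) emitted.
- vid=3: no matching b row, dropped.
- vid=3: no matching b row, dropped.
After projecting and ordering:
a.vid | b.km | b.driver
4 | 52 | Nora
4 | 86 | Raj
4 | 96 | NULL
4 | 129 | Liam
4 | 268 | Alice

(4, 52, Nora); (4, 86, Raj); (4, 96, NULL); (4, 129, Liam); (4, 268, Alice)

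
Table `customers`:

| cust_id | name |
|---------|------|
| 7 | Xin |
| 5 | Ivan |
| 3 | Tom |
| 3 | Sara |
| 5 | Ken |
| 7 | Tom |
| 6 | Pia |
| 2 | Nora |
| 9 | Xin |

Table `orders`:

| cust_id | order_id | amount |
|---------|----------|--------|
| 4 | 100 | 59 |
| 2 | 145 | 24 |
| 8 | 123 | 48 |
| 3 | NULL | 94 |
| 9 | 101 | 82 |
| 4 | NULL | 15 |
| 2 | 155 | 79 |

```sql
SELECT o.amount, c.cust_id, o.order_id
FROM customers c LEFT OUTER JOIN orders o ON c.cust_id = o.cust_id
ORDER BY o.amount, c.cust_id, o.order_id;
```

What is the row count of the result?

10

LEFT JOIN keeps every row from `customers`; unmatched rows get NULL for `orders`'s columns.
Matching on c.cust_id = o.cust_id.
- cust_id=7: no o row matches, row kept with o columns NULL.
- cust_id=5: no o row matches, row kept with o columns NULL.
- cust_id=3: 1 matching o row(s), so 1 row(s) emitted.
- cust_id=3: 1 matching o row(s), so 1 row(s) emitted.
- cust_id=5: no o row matches, row kept with o columns NULL.
- cust_id=7: no o row matches, row kept with o columns NULL.
- cust_id=6: no o row matches, row kept with o columns NULL.
- cust_id=2: 2 matching o row(s), so 2 row(s) emitted.
- cust_id=9: 1 matching o row(s), so 1 row(s) emitted.
Total: 5 matched + 5 padded = 10 rows.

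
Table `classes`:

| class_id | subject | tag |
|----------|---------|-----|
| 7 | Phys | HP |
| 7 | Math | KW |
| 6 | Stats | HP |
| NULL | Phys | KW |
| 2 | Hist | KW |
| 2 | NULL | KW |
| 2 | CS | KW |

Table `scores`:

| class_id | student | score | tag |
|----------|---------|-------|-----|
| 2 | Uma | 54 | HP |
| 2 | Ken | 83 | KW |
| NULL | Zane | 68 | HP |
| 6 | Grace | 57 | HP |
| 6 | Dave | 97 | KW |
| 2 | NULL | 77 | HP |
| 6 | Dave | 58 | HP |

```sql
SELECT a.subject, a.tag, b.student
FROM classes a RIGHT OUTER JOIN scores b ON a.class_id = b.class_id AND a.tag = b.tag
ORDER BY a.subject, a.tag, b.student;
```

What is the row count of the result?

RIGHT JOIN keeps every row from `scores`; unmatched rows get NULL for `classes`'s columns.
Matching on a.class_id = b.class_id AND a.tag = b.tag. A NULL in a compared column never satisfies the condition.
- a[0] class_id=7, tag=HP → no match.
- a[1] class_id=7, tag=KW → no match.
- a[2] class_id=6, tag=HP → 2 match(es) in b → 2 row(s).
- a[3] class_id=NULL, tag=KW → no match.
- a[4] class_id=2, tag=KW → 1 match(es) in b → 1 row(s).
- a[5] class_id=2, tag=KW → 1 match(es) in b → 1 row(s).
- a[6] class_id=2, tag=KW → 1 match(es) in b → 1 row(s).
- 4 b row(s) had no a match → kept, a columns NULL.
Total: 5 matched + 4 padded = 9 rows.

9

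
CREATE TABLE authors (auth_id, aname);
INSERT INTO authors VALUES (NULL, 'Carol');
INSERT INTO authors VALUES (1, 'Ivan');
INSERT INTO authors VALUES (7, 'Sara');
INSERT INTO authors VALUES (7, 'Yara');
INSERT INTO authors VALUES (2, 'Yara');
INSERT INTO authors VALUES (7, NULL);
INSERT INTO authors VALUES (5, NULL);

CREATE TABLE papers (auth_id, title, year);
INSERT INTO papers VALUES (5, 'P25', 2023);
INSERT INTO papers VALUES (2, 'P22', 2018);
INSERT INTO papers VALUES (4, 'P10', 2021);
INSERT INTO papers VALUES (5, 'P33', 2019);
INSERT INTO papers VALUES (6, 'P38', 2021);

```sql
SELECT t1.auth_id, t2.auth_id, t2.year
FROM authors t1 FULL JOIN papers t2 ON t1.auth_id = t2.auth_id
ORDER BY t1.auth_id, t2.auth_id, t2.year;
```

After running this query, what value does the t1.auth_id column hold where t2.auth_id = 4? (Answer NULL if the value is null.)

NULL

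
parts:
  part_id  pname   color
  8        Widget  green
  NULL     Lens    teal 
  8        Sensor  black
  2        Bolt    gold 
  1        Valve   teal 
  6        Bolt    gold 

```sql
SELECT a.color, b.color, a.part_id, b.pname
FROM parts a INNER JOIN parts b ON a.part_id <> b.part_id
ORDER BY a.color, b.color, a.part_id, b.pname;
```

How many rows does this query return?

INNER JOIN keeps only pairs where the ON condition holds.
Matching on a.part_id <> b.part_id. A NULL in a compared column never satisfies the condition.
- part_id=8: 3 matching b row(s), so 3 row(s) emitted.
- part_id=NULL: no matching b row, dropped.
- part_id=8: 3 matching b row(s), so 3 row(s) emitted.
- part_id=2: 4 matching b row(s), so 4 row(s) emitted.
- part_id=1: 4 matching b row(s), so 4 row(s) emitted.
- part_id=6: 4 matching b row(s), so 4 row(s) emitted.
Total: 18 rows.

18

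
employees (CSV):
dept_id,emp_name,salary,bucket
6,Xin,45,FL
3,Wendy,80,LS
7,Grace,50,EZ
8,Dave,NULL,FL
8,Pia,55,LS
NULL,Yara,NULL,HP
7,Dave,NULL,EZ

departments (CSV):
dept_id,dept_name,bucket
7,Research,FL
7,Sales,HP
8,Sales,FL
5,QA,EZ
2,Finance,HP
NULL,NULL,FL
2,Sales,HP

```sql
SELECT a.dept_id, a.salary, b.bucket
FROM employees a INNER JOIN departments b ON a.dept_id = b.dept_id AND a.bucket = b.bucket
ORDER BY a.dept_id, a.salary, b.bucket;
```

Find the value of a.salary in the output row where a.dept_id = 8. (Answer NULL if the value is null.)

NULL

INNER JOIN keeps only pairs where the ON condition holds.
Matching on a.dept_id = b.dept_id AND a.bucket = b.bucket. A NULL in a compared column never satisfies the condition.
Matched pairs: 1.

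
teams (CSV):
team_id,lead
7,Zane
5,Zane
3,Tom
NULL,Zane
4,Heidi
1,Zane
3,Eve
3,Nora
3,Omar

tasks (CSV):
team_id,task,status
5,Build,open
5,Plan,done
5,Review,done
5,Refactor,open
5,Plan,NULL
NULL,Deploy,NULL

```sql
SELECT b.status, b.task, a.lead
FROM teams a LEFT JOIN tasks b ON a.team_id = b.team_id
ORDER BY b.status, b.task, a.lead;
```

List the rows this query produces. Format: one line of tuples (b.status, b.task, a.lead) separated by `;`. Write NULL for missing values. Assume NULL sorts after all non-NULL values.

LEFT JOIN keeps every row from `teams`; unmatched rows get NULL for `tasks`'s columns.
Matching on a.team_id = b.team_id. A NULL in a compared column never satisfies the condition.
- a row (team_id=7): no match → kept, b columns NULL.
- a row (team_id=5): matches 5 b row(s) → 5 output row(s).
- a row (team_id=3): no match → kept, b columns NULL.
- a row (team_id=NULL): no match → kept, b columns NULL.
- a row (team_id=4): no match → kept, b columns NULL.
- a row (team_id=1): no match → kept, b columns NULL.
- a row (team_id=3): no match → kept, b columns NULL.
- a row (team_id=3): no match → kept, b columns NULL.
- a row (team_id=3): no match → kept, b columns NULL.

(done, Plan, Zane); (done, Review, Zane); (open, Build, Zane); (open, Refactor, Zane); (NULL, Plan, Zane); (NULL, NULL, Eve); (NULL, NULL, Heidi); (NULL, NULL, Nora); (NULL, NULL, Omar); (NULL, NULL, Tom); (NULL, NULL, Zane); (NULL, NULL, Zane); (NULL, NULL, Zane)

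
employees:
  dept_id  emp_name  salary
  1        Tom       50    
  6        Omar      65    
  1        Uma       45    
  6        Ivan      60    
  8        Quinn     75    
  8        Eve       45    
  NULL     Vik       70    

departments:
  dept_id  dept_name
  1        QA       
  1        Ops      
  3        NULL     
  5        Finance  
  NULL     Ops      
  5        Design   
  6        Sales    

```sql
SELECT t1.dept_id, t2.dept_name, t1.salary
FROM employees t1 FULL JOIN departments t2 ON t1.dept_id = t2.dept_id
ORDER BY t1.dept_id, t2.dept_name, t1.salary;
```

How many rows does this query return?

FULL OUTER JOIN keeps every row from both sides; unmatched rows get NULL for the other side's columns.
Matching on t1.dept_id = t2.dept_id. A NULL in a compared column never satisfies the condition.
- dept_id=1: 2 matching t2 row(s), so 2 row(s) emitted.
- dept_id=6: 1 matching t2 row(s), so 1 row(s) emitted.
- dept_id=1: 2 matching t2 row(s), so 2 row(s) emitted.
- dept_id=6: 1 matching t2 row(s), so 1 row(s) emitted.
- dept_id=8: no t2 row matches, row kept with t2 columns NULL.
- dept_id=8: no t2 row matches, row kept with t2 columns NULL.
- dept_id=NULL: no t2 row matches, row kept with t2 columns NULL.
- 4 row(s) from t2 found no t1 partner → padded with NULL.
Total: 6 matched + 7 padded = 13 rows.

13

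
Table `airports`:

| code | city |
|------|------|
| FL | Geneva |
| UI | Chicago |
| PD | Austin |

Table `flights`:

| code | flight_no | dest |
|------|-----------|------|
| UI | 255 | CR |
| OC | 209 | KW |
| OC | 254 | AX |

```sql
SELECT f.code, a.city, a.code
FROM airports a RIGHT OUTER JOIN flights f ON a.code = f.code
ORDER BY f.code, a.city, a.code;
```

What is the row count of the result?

RIGHT JOIN keeps every row from `flights`; unmatched rows get NULL for `airports`'s columns.
Matching on a.code = f.code.
- a[0] code=FL → no match.
- a[1] code=UI → 1 match(es) in f → 1 row(s).
- a[2] code=PD → no match.
- plus 2 unmatched f row(s), each kept with NULL a columns.
Total: 1 matched + 2 padded = 3 rows.

3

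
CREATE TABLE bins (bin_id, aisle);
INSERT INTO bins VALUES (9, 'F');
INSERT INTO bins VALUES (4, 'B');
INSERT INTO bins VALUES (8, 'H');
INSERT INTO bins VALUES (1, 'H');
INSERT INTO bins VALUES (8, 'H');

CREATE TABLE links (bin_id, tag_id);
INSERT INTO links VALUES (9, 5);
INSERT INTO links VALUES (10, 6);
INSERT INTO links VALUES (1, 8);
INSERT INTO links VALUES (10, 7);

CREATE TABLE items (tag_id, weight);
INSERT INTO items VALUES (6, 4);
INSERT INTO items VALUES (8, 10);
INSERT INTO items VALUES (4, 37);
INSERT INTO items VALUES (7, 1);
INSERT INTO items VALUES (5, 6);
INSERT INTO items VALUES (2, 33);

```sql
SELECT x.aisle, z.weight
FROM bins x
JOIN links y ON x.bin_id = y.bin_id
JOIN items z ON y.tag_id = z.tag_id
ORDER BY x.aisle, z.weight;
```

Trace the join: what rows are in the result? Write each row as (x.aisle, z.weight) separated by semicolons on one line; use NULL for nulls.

(F, 6); (H, 10)

Evaluate left to right. First `bins x INNER JOIN links y` on bin_id: 2 row(s).
Then INNER JOIN `items z` on tag_id: keep only rows whose y.tag_id appears in z.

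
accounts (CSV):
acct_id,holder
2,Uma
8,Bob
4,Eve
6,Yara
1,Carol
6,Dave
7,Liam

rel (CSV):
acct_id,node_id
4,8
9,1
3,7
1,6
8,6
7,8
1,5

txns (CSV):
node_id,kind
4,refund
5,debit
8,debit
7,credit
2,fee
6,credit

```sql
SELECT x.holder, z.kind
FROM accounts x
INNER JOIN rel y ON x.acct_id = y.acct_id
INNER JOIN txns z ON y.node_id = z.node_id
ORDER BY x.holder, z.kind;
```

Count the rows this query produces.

5

Step 1 — x INNER JOIN y on acct_id → 5 row(s).
Then INNER JOIN `txns z` on node_id: keep only rows whose y.node_id appears in z.
Result: 5 row(s).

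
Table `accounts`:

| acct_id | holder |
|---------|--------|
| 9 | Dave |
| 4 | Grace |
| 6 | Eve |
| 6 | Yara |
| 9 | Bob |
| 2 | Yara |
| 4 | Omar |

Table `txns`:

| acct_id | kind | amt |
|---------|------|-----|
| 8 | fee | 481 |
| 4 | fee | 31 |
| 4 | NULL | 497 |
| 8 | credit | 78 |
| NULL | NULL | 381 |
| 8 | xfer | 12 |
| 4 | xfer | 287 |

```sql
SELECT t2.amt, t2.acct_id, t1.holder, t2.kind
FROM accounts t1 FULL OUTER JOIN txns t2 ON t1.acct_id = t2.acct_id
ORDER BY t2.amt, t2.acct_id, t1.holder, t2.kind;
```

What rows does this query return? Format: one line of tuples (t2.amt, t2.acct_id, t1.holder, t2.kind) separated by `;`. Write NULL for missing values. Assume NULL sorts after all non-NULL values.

(12, 8, NULL, xfer); (31, 4, Grace, fee); (31, 4, Omar, fee); (78, 8, NULL, credit); (287, 4, Grace, xfer); (287, 4, Omar, xfer); (381, NULL, NULL, NULL); (481, 8, NULL, fee); (497, 4, Grace, NULL); (497, 4, Omar, NULL); (NULL, NULL, Bob, NULL); (NULL, NULL, Dave, NULL); (NULL, NULL, Eve, NULL); (NULL, NULL, Yara, NULL); (NULL, NULL, Yara, NULL)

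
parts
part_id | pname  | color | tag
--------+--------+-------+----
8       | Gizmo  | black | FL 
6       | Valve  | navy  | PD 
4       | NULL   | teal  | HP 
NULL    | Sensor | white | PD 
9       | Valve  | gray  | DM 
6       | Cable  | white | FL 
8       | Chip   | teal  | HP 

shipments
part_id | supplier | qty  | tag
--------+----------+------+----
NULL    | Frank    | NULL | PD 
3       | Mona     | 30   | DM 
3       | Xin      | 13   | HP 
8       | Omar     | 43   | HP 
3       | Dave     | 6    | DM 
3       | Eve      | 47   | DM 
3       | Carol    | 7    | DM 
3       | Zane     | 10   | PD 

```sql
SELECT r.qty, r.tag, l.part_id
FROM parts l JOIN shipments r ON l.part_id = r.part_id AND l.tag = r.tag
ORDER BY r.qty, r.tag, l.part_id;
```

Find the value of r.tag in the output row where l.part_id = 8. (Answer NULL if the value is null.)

INNER JOIN keeps only pairs where the ON condition holds.
Matching on l.part_id = r.part_id AND l.tag = r.tag. A NULL in a compared column never satisfies the condition.
Matched pairs: 1.

HP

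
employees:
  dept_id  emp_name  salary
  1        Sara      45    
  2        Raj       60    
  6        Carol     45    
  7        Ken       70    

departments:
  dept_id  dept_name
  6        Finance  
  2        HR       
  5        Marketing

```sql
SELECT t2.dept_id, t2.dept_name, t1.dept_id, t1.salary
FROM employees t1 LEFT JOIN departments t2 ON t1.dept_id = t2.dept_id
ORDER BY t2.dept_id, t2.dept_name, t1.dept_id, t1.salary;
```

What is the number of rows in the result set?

LEFT JOIN keeps every row from `employees`; unmatched rows get NULL for `departments`'s columns.
Matching on t1.dept_id = t2.dept_id.
- dept_id=1: no t2 row matches, row kept with t2 columns NULL.
- dept_id=2: 1 matching t2 row(s), so 1 row(s) emitted.
- dept_id=6: 1 matching t2 row(s), so 1 row(s) emitted.
- dept_id=7: no t2 row matches, row kept with t2 columns NULL.
Total: 2 matched + 2 padded = 4 rows.

4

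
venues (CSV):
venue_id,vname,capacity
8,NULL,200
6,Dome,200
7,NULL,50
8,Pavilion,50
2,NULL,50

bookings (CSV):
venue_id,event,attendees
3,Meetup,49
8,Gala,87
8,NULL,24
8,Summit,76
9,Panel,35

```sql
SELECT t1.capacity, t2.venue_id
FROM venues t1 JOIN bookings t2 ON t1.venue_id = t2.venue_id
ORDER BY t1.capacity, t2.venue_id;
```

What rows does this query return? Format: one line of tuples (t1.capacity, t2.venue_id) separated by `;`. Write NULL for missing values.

(50, 8); (50, 8); (50, 8); (200, 8); (200, 8); (200, 8)

INNER JOIN keeps only pairs where the ON condition holds.
Matching on t1.venue_id = t2.venue_id.
- t1 (venue_id=8) pairs with 3 row(s) of t2.
- t1 (venue_id=6) has no partner → excluded.
- t1 (venue_id=7) has no partner → excluded.
- t1 (venue_id=8) pairs with 3 row(s) of t2.
- t1 (venue_id=2) has no partner → excluded.
After projecting and ordering:
t1.capacity | t2.venue_id
50 | 8
50 | 8
50 | 8
200 | 8
200 | 8
200 | 8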